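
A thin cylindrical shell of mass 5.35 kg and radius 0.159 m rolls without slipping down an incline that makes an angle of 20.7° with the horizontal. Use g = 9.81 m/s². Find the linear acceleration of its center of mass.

a ≈ 1.73 m/s²

Translation along the incline: Mg sinθ − f = Ma.
Rotation about the center: fR = Iα with I = MR². No-slip gives a = αR, so f = (I/R²)a = M a.
Substituting: Mg sinθ = (1 + 1.000)Ma, so a = g sinθ/(1 + 1.000) = (9.81) sin 20.7° / 2.000 = 1.734 m/s².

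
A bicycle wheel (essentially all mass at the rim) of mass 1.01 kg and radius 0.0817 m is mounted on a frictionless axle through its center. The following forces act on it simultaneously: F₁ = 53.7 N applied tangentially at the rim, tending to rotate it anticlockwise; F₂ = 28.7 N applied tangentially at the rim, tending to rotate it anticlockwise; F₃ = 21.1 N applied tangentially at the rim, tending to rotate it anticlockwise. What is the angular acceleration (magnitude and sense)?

I = MR² = (1.01)(0.0817)² = 0.006742 kg·m².
Taking anticlockwise as positive: τ₁ = +(53.7)(0.0817) = +4.387 N·m; τ₂ = +(28.7)(0.0817) = +2.345 N·m; τ₃ = +(21.1)(0.0817) = +1.724 N·m.
Net torque τ = 8.456 N·m.
α = τ/I = 8.456/0.006742 = 1254 rad/s².

α ≈ 1250 rad/s², anticlockwise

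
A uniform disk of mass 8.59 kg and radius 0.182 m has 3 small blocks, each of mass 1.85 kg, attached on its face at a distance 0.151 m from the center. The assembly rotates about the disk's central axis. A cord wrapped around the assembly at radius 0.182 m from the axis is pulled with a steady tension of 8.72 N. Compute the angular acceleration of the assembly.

I_disk = ½MR² = ½(8.59)(0.182)² = 0.1423 kg·m².
I_blocks = 3·m·r² = 3(1.85)(0.151)² = 0.1265 kg·m².
Total I = 0.2688 kg·m².
τ = F r = (8.72)(0.182) = 1.587 N·m.
α = τ/I = 1.587/0.2688 = 5.904 rad/s².

α ≈ 5.90 rad/s²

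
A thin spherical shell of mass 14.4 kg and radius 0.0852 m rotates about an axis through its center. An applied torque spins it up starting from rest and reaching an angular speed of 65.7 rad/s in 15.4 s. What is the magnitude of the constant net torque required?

τ ≈ 0.297 N·m

I = (2/3)MR² = (2/3)(14.4)(0.0852)² = 0.06969 kg·m².
α = Δω/Δt = (65.7 − 0)/15.4 = 4.266 rad/s².
τ = Iα = (0.06969)(4.266) = 0.2973 N·m.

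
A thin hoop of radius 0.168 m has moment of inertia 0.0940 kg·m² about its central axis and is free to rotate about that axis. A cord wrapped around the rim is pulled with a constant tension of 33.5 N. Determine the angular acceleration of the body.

α ≈ 59.9 rad/s²

τ = F R = (33.5)(0.168) = 5.628 N·m.
From τ = Iα: α = 5.628/0.09400 = 59.87 rad/s².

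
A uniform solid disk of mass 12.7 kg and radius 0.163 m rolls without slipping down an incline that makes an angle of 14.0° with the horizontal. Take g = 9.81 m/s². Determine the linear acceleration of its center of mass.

a ≈ 1.58 m/s²

Translation along the incline: Mg sinθ − f = Ma.
Rotation about the center: fR = Iα with I = ½MR². No-slip gives a = αR, so f = (I/R²)a = (1/2)M a.
Substituting: Mg sinθ = (1 + 0.5000)Ma, so a = g sinθ/(1 + 0.5000) = (9.81) sin 14.0° / 1.500 = 1.582 m/s².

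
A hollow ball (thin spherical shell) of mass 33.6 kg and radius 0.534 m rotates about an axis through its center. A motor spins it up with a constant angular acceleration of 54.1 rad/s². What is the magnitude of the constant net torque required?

I = (2/3)MR² = (2/3)(33.6)(0.534)² = 6.387 kg·m².
τ = Iα = (6.387)(54.10) = 345.6 N·m.

τ ≈ 346 N·m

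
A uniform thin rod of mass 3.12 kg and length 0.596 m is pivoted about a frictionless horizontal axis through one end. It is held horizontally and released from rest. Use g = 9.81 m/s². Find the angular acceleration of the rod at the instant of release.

About the pivot, I = (1/3)ML² = (1/3)(3.12)(0.596)² = 0.3694 kg·m².
The weight acts at the center, a distance L/2 = 0.2980 m from the pivot; τ = Mg(L/2) = 9.121 N·m.
α = τ/I = 9.121/0.3694 = 24.69 rad/s².

α ≈ 24.7 rad/s²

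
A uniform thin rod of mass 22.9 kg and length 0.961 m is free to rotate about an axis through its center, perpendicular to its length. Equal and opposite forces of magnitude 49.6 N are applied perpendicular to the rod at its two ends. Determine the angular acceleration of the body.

I = (1/12)ML² = (1/12)(22.9)(0.961)² = 1.762 kg·m².
The couple gives τ = F·(L/2) + F·(L/2) = F L = (49.6)(0.961) = 47.67 N·m.
From τ = Iα: α = 47.67/1.762 = 27.05 rad/s².

α ≈ 27.0 rad/s²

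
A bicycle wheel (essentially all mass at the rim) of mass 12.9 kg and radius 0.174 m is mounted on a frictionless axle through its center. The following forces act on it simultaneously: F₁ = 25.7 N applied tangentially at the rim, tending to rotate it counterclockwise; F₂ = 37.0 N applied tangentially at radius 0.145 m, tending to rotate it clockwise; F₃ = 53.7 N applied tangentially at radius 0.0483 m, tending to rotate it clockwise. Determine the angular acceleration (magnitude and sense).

α ≈ 8.93 rad/s², clockwise

I = MR² = (12.9)(0.174)² = 0.3906 kg·m².
Taking counterclockwise as positive: τ₁ = +(25.7)(0.174) = +4.472 N·m; τ₂ = −(37.0)(0.145) = −5.365 N·m; τ₃ = −(53.7)(0.0483) = −2.594 N·m.
Net torque τ = -3.487 N·m.
α = τ/I = -3.487/0.3906 = -8.928 rad/s².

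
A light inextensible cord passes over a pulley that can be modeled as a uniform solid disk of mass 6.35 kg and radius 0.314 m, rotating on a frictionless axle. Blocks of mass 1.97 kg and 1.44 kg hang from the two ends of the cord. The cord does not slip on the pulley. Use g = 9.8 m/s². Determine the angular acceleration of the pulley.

I = ½MR² = (1/2)(6.35)(0.314)² = 0.3130 kg·m².
Heavier block: m₁g − T₁ = m₁a. Lighter block: T₂ − m₂g = m₂a.
Pulley: (T₁ − T₂)R = Iα = I(a/R), so T₁ − T₂ = (I/R²)a = (1/2)M_p a = 3.175·a.
Adding the three: (m₁ − m₂)g = (m₁ + m₂ + 3.175)a, so a = (1.97 − 1.44)(9.8)/(1.97 + 1.44 + 3.175) = 0.7888 m/s².
α = a/R = 0.7888/0.314 = 2.512 rad/s².

α ≈ 2.51 rad/s²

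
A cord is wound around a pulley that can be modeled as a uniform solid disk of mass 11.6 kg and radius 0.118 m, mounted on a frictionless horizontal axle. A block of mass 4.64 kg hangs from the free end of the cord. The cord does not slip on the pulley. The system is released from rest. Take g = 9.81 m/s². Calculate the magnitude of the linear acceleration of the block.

I = ½MR² = (1/2)(11.6)(0.118)² = 0.08076 kg·m².
Block: mg − T = ma. Pulley: TR = Iα. No-slip: a = αR, so T = (I/R²)a = 5.800·a.
Then mg = (m + 5.800)a, so a = (4.64)(9.81)/(4.64 + 5.800) = 4.360 m/s².

a ≈ 4.36 m/s²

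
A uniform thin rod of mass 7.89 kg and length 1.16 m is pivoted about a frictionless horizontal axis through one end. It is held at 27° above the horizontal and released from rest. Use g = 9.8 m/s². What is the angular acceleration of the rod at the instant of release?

About the pivot, I = (1/3)ML² = (1/3)(7.89)(1.16)² = 3.539 kg·m².
The weight acts at the center, a distance L/2 = 0.5800 m from the pivot; τ = Mg(L/2) cos 27° = 39.96 N·m.
α = τ/I = 39.96/3.539 = 11.29 rad/s².

α ≈ 11.3 rad/s²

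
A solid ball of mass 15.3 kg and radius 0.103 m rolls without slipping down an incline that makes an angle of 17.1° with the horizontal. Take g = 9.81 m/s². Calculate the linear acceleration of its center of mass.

Translation along the incline: Mg sinθ − f = Ma.
Rotation about the center: fR = Iα with I = (2/5)MR². No-slip gives a = αR, so f = (I/R²)a = (2/5)M a.
Substituting: Mg sinθ = (1 + 0.4000)Ma, so a = g sinθ/(1 + 0.4000) = (9.81) sin 17.1° / 1.400 = 2.060 m/s².

a ≈ 2.06 m/s²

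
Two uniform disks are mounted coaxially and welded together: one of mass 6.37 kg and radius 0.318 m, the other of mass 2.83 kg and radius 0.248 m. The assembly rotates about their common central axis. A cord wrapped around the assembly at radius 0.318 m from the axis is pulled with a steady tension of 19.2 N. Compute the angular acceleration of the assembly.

I = ½M₁R₁² + ½M₂R₂² = ½(6.37)(0.318)² + ½(2.83)(0.248)² = 0.4091 kg·m².
τ = F r = (19.2)(0.318) = 6.106 N·m.
α = τ/I = 6.106/0.4091 = 14.92 rad/s².

α ≈ 14.9 rad/s²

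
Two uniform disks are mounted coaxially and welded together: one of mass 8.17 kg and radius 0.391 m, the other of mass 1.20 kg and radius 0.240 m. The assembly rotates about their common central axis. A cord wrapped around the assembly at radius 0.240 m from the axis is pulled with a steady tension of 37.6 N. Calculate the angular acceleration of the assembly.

I = ½M₁R₁² + ½M₂R₂² = ½(8.17)(0.391)² + ½(1.20)(0.240)² = 0.6591 kg·m².
τ = F r = (37.6)(0.240) = 9.024 N·m.
α = τ/I = 9.024/0.6591 = 13.69 rad/s².

α ≈ 13.7 rad/s²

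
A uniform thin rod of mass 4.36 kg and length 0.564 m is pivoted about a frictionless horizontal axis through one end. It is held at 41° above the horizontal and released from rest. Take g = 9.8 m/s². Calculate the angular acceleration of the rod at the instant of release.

About the pivot, I = (1/3)ML² = (1/3)(4.36)(0.564)² = 0.4623 kg·m².
The weight acts at the center, a distance L/2 = 0.2820 m from the pivot; τ = Mg(L/2) cos 41° = 9.094 N·m.
α = τ/I = 9.094/0.4623 = 19.67 rad/s².
(Equivalently α = (3g/(2L)) cos 41° = 19.67 rad/s².)

α ≈ 19.7 rad/s²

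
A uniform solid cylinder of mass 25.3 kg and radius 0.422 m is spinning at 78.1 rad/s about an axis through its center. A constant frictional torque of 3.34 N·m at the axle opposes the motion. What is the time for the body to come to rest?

I = ½MR² = (1/2)(25.3)(0.422)² = 2.253 kg·m².
The net torque has magnitude 3.34 N·m, opposing ω.
|α| = τ/I = 3.340/2.253 = 1.483 rad/s² (deceleration).
0 = ω₀ − |α|t ⇒ t = ω₀/|α| = 78.1/1.483 = 52.68 s.

t ≈ 52.7 s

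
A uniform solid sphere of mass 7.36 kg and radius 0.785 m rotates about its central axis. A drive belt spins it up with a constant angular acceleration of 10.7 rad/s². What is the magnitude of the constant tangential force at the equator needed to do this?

F ≈ 24.7 N

I = (2/5)MR² = (2/5)(7.36)(0.785)² = 1.814 kg·m².
The required torque is τ = Iα = (1.814)(10.70) = 19.41 N·m.
A tangential force at the equator gives τ = FR, so F = τ/R = 19.41/0.785 = 24.73 N.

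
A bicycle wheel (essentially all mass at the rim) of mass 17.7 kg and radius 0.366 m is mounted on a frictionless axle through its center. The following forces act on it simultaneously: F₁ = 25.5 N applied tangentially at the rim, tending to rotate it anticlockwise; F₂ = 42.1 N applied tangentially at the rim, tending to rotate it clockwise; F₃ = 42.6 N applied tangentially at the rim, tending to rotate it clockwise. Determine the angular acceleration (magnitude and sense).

I = MR² = (17.7)(0.366)² = 2.371 kg·m².
Taking anticlockwise as positive: τ₁ = +(25.5)(0.366) = +9.333 N·m; τ₂ = −(42.1)(0.366) = −15.41 N·m; τ₃ = −(42.6)(0.366) = −15.59 N·m.
Net torque τ = -21.67 N·m.
α = τ/I = -21.67/2.371 = -9.138 rad/s².

α ≈ 9.14 rad/s², clockwise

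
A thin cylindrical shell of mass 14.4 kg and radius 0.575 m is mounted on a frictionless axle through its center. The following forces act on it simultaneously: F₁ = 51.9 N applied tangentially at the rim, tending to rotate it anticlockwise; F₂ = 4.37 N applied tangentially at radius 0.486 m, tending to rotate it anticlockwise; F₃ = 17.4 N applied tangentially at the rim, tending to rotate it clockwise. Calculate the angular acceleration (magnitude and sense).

I = MR² = (14.4)(0.575)² = 4.761 kg·m².
Taking anticlockwise as positive: τ₁ = +(51.9)(0.575) = +29.84 N·m; τ₂ = +(4.37)(0.486) = +2.124 N·m; τ₃ = −(17.4)(0.575) = −10.00 N·m.
Net torque τ = 21.96 N·m.
α = τ/I = 21.96/4.761 = 4.613 rad/s².

α ≈ 4.61 rad/s², anticlockwise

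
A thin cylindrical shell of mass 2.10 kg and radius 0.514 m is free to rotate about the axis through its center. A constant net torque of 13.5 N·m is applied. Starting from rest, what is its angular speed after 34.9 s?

I = MR² = (2.10)(0.514)² = 0.5548 kg·m².
α = τ/I = 13.5/0.5548 = 24.33 rad/s².
ω = ω₀ + αt = 0 + (24.33)(34.9) = 849.2 rad/s.

ω ≈ 849 rad/s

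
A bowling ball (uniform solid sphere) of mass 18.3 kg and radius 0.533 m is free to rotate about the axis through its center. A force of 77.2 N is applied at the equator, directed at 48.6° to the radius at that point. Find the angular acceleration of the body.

α ≈ 14.8 rad/s²

I = (2/5)MR² = (2/5)(18.3)(0.533)² = 2.080 kg·m².
Only the tangential component produces torque: τ = F R sinθ = (77.2)(0.533) sin 48.6° = 30.87 N·m.
From τ = Iα: α = 30.87/2.080 = 14.84 rad/s².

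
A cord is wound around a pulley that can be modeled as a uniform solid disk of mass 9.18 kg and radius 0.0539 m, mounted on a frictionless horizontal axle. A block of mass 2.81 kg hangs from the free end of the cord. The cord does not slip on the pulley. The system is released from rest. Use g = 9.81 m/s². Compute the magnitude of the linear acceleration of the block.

I = ½MR² = (1/2)(9.18)(0.0539)² = 0.01333 kg·m².
Block: mg − T = ma. Pulley: TR = Iα. No-slip: a = αR, so T = (I/R²)a = 4.590·a.
Then mg = (m + 4.590)a, so a = (2.81)(9.81)/(2.81 + 4.590) = 3.725 m/s².

a ≈ 3.73 m/s²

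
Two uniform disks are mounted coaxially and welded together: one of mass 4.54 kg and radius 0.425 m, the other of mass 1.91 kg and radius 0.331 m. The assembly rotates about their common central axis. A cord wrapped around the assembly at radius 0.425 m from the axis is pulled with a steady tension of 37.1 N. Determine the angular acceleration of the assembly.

α ≈ 30.6 rad/s²

I = ½M₁R₁² + ½M₂R₂² = ½(4.54)(0.425)² + ½(1.91)(0.331)² = 0.5146 kg·m².
τ = F r = (37.1)(0.425) = 15.77 N·m.
α = τ/I = 15.77/0.5146 = 30.64 rad/s².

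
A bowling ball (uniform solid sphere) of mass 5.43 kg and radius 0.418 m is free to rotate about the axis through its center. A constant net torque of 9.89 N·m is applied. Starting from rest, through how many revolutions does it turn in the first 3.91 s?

I = (2/5)MR² = (2/5)(5.43)(0.418)² = 0.3795 kg·m².
α = τ/I = 9.89/0.3795 = 26.06 rad/s².
θ = ½αt² = ½(26.06)(3.91)² = 199.2 rad.
Revolutions = θ/(2π) = 31.70.

≈ 31.7 revolutions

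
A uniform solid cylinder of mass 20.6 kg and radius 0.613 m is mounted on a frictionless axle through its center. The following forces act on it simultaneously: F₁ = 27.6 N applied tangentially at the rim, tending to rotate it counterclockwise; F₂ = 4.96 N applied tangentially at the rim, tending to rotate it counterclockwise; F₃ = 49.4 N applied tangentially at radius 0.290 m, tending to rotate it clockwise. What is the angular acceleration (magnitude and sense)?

I = ½MR² = (1/2)(20.6)(0.613)² = 3.870 kg·m².
Taking counterclockwise as positive: τ₁ = +(27.6)(0.613) = +16.92 N·m; τ₂ = +(4.96)(0.613) = +3.040 N·m; τ₃ = −(49.4)(0.290) = −14.33 N·m.
Net torque τ = 5.633 N·m.
α = τ/I = 5.633/3.870 = 1.455 rad/s².

α ≈ 1.46 rad/s², counterclockwise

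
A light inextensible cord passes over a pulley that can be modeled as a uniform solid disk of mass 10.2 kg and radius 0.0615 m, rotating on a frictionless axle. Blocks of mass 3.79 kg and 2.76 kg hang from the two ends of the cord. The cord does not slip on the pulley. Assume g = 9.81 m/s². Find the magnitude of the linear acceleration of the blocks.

I = ½MR² = (1/2)(10.2)(0.0615)² = 0.01929 kg·m².
Heavier block: m₁g − T₁ = m₁a. Lighter block: T₂ − m₂g = m₂a.
Pulley: (T₁ − T₂)R = Iα = I(a/R), so T₁ − T₂ = (I/R²)a = (1/2)M_p a = 5.100·a.
Adding the three: (m₁ − m₂)g = (m₁ + m₂ + 5.100)a, so a = (3.79 − 2.76)(9.81)/(3.79 + 2.76 + 5.100) = 0.8673 m/s².

a ≈ 0.867 m/s²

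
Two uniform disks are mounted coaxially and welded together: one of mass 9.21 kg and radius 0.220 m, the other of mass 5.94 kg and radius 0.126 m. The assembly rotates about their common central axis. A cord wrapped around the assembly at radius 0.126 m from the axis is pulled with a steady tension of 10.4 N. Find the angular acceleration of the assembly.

α ≈ 4.85 rad/s²

I = ½M₁R₁² + ½M₂R₂² = ½(9.21)(0.220)² + ½(5.94)(0.126)² = 0.2700 kg·m².
τ = F r = (10.4)(0.126) = 1.310 N·m.
α = τ/I = 1.310/0.2700 = 4.853 rad/s².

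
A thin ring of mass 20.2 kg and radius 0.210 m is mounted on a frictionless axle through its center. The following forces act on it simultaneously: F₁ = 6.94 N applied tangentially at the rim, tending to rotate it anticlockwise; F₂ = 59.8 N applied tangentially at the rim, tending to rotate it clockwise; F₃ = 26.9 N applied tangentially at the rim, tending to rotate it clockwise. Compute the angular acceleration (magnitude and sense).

I = MR² = (20.2)(0.210)² = 0.8908 kg·m².
Taking anticlockwise as positive: τ₁ = +(6.94)(0.210) = +1.457 N·m; τ₂ = −(59.8)(0.210) = −12.56 N·m; τ₃ = −(26.9)(0.210) = −5.649 N·m.
Net torque τ = -16.75 N·m.
α = τ/I = -16.75/0.8908 = -18.80 rad/s².

α ≈ 18.8 rad/s², clockwise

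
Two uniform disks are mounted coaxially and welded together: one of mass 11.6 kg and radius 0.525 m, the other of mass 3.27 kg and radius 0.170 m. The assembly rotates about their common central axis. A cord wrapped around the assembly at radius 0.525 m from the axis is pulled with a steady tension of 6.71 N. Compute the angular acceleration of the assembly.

α ≈ 2.14 rad/s²

I = ½M₁R₁² + ½M₂R₂² = ½(11.6)(0.525)² + ½(3.27)(0.170)² = 1.646 kg·m².
τ = F r = (6.71)(0.525) = 3.523 N·m.
α = τ/I = 3.523/1.646 = 2.140 rad/s².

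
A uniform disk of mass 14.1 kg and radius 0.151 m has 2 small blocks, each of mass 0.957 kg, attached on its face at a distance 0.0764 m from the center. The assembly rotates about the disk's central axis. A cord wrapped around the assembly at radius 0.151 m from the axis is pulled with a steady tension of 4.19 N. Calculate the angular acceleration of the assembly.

I_disk = ½MR² = ½(14.1)(0.151)² = 0.1607 kg·m².
I_blocks = 2·m·r² = 2(0.957)(0.0764)² = 0.01117 kg·m².
Total I = 0.1719 kg·m².
τ = F r = (4.19)(0.151) = 0.6327 N·m.
α = τ/I = 0.6327/0.1719 = 3.680 rad/s².

α ≈ 3.68 rad/s²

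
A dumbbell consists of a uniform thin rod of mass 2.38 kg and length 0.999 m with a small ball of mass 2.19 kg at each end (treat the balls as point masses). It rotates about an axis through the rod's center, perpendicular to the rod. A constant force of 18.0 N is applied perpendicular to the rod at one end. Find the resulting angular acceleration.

I_rod = (1/12)ML² = (1/12)(2.38)(0.999)² = 0.1979 kg·m².
I_balls = 2·m·(L/2)² = 2(2.19)(0.4995)² = 1.093 kg·m².
Total I = 1.291 kg·m².
τ = F·(L/2) = (18.0)(0.499) = 8.991 N·m.
α = τ/I = 8.991/1.291 = 6.966 rad/s².

α ≈ 6.97 rad/s²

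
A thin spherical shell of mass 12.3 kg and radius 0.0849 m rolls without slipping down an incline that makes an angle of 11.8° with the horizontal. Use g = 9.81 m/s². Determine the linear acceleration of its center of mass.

Translation along the incline: Mg sinθ − f = Ma.
Rotation about the center: fR = Iα with I = (2/3)MR². No-slip gives a = αR, so f = (I/R²)a = (2/3)M a.
Substituting: Mg sinθ = (1 + 0.6667)Ma, so a = g sinθ/(1 + 0.6667) = (9.81) sin 11.8° / 1.667 = 1.204 m/s².

a ≈ 1.20 m/s²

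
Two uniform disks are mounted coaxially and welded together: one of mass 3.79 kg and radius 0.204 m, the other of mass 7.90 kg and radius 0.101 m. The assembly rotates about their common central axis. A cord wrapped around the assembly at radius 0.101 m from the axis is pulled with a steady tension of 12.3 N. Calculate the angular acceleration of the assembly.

α ≈ 10.4 rad/s²

I = ½M₁R₁² + ½M₂R₂² = ½(3.79)(0.204)² + ½(7.90)(0.101)² = 0.1192 kg·m².
τ = F r = (12.3)(0.101) = 1.242 N·m.
α = τ/I = 1.242/0.1192 = 10.43 rad/s².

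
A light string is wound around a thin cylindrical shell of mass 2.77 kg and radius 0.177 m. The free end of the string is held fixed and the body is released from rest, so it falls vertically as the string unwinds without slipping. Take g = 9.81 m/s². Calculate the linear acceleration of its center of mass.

a ≈ 4.91 m/s²

Translation: Mg − T = Ma. Rotation about the center: TR = Iα with I = MR².
With a = αR: T = (I/R²)a = M a, so Mg = (1 + 1.000)Ma.
a = g/(1 + 1.000) = 9.81/2.000 = 4.905 m/s².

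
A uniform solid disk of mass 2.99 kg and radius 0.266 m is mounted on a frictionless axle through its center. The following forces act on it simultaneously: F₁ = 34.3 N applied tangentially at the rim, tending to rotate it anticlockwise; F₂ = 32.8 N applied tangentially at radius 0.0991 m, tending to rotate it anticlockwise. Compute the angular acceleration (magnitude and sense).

α ≈ 117 rad/s², anticlockwise

I = ½MR² = (1/2)(2.99)(0.266)² = 0.1058 kg·m².
Taking anticlockwise as positive: τ₁ = +(34.3)(0.266) = +9.124 N·m; τ₂ = +(32.8)(0.0991) = +3.250 N·m.
Net torque τ = 12.37 N·m.
α = τ/I = 12.37/0.1058 = 117.0 rad/s².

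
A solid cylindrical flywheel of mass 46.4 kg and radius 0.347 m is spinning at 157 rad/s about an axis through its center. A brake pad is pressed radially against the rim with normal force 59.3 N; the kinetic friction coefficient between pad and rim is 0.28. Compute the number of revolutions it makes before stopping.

≈ 951 revolutions

I = ½MR² = (1/2)(46.4)(0.347)² = 2.793 kg·m².
Friction force f = μN = (0.28)(59.3) = 16.60 N at the rim; torque magnitude τ = fR = 5.762 N·m, opposing ω.
|α| = τ/I = 5.762/2.793 = 2.063 rad/s² (deceleration).
ω² = ω₀² − 2|α|θ with ω = 0 ⇒ θ = ω₀²/(2|α|) = 5975 rad = 951.0 rev.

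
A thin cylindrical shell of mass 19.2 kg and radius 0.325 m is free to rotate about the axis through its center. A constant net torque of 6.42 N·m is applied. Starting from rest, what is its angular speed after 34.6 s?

ω ≈ 110 rad/s

I = MR² = (19.2)(0.325)² = 2.028 kg·m².
α = τ/I = 6.42/2.028 = 3.166 rad/s².
ω = ω₀ + αt = 0 + (3.166)(34.6) = 109.5 rad/s.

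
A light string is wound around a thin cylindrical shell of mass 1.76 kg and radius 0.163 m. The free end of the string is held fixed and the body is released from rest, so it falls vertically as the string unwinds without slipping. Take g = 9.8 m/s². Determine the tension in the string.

T ≈ 8.62 N

Translation: Mg − T = Ma. Rotation about the center: TR = Iα with I = MR².
With a = αR: T = (I/R²)a = M a, so Mg = (1 + 1.000)Ma.
a = g/(1 + 1.000) = 9.8/2.000 = 4.900 m/s².
T = 1.000·M·a = (1.000)(1.76)(4.900) = 8.624 N.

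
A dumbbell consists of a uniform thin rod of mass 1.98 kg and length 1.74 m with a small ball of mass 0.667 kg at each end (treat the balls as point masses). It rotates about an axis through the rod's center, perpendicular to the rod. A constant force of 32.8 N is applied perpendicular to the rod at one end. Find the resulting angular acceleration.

I_rod = (1/12)ML² = (1/12)(1.98)(1.74)² = 0.4996 kg·m².
I_balls = 2·m·(L/2)² = 2(0.667)(0.8700)² = 1.010 kg·m².
Total I = 1.509 kg·m².
τ = F·(L/2) = (32.8)(0.870) = 28.54 N·m.
α = τ/I = 28.54/1.509 = 18.91 rad/s².

α ≈ 18.9 rad/s²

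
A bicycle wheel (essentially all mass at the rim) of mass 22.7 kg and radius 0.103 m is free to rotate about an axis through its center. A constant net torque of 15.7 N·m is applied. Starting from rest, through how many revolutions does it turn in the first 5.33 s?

I = MR² = (22.7)(0.103)² = 0.2408 kg·m².
α = τ/I = 15.7/0.2408 = 65.19 rad/s².
θ = ½αt² = ½(65.19)(5.33)² = 926.0 rad.
Revolutions = θ/(2π) = 147.4.

≈ 147 revolutions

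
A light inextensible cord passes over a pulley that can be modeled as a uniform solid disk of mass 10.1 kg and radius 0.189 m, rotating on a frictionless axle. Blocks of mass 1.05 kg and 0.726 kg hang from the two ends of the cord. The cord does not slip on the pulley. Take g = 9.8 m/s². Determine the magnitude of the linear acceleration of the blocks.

a ≈ 0.465 m/s²

I = ½MR² = (1/2)(10.1)(0.189)² = 0.1804 kg·m².
Heavier block: m₁g − T₁ = m₁a. Lighter block: T₂ − m₂g = m₂a.
Pulley: (T₁ − T₂)R = Iα = I(a/R), so T₁ − T₂ = (I/R²)a = (1/2)M_p a = 5.050·a.
Adding the three: (m₁ − m₂)g = (m₁ + m₂ + 5.050)a, so a = (1.05 − 0.726)(9.8)/(1.05 + 0.726 + 5.050) = 0.4652 m/s².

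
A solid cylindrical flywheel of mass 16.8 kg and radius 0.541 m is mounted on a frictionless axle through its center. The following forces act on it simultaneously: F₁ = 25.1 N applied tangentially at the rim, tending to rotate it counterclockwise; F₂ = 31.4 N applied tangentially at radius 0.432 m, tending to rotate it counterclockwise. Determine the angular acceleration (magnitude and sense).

α ≈ 11.0 rad/s², counterclockwise

I = ½MR² = (1/2)(16.8)(0.541)² = 2.459 kg·m².
Taking counterclockwise as positive: τ₁ = +(25.1)(0.541) = +13.58 N·m; τ₂ = +(31.4)(0.432) = +13.56 N·m.
Net torque τ = 27.14 N·m.
α = τ/I = 27.14/2.459 = 11.04 rad/s².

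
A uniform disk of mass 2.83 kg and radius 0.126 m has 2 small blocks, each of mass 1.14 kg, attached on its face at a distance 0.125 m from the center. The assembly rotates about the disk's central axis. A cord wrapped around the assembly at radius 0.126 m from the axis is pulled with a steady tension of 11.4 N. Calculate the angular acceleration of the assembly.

I_disk = ½MR² = ½(2.83)(0.126)² = 0.02246 kg·m².
I_blocks = 2·m·r² = 2(1.14)(0.125)² = 0.03562 kg·m².
Total I = 0.05809 kg·m².
τ = F r = (11.4)(0.126) = 1.436 N·m.
α = τ/I = 1.436/0.05809 = 24.73 rad/s².

α ≈ 24.7 rad/s²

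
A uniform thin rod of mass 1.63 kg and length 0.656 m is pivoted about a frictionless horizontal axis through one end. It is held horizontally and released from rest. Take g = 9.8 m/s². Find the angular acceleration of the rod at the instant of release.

α ≈ 22.4 rad/s²

About the pivot, I = (1/3)ML² = (1/3)(1.63)(0.656)² = 0.2338 kg·m².
The weight acts at the center, a distance L/2 = 0.3280 m from the pivot; τ = Mg(L/2) = 5.239 N·m.
α = τ/I = 5.239/0.2338 = 22.41 rad/s².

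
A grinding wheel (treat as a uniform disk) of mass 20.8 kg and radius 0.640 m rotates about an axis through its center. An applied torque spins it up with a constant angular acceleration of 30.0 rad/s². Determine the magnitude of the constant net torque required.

τ ≈ 128 N·m

I = ½MR² = (1/2)(20.8)(0.640)² = 4.260 kg·m².
τ = Iα = (4.260)(30.00) = 127.8 N·m.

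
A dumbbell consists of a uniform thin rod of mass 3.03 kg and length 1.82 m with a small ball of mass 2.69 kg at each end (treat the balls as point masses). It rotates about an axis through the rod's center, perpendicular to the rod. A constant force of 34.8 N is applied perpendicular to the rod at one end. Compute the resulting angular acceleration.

α ≈ 5.98 rad/s²

I_rod = (1/12)ML² = (1/12)(3.03)(1.82)² = 0.8364 kg·m².
I_balls = 2·m·(L/2)² = 2(2.69)(0.9100)² = 4.455 kg·m².
Total I = 5.292 kg·m².
τ = F·(L/2) = (34.8)(0.910) = 31.67 N·m.
α = τ/I = 31.67/5.292 = 5.985 rad/s².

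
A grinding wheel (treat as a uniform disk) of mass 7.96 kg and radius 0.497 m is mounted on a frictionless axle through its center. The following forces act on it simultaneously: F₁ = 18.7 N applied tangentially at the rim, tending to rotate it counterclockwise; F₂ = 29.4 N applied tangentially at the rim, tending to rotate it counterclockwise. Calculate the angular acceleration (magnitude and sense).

I = ½MR² = (1/2)(7.96)(0.497)² = 0.9831 kg·m².
Taking counterclockwise as positive: τ₁ = +(18.7)(0.497) = +9.294 N·m; τ₂ = +(29.4)(0.497) = +14.61 N·m.
Net torque τ = 23.91 N·m.
α = τ/I = 23.91/0.9831 = 24.32 rad/s².

α ≈ 24.3 rad/s², counterclockwise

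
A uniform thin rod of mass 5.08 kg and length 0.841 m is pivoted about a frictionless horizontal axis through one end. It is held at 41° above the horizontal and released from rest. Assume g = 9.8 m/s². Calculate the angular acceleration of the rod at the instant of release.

About the pivot, I = (1/3)ML² = (1/3)(5.08)(0.841)² = 1.198 kg·m².
The weight acts at the center, a distance L/2 = 0.4205 m from the pivot; τ = Mg(L/2) cos 41° = 15.80 N·m.
α = τ/I = 15.80/1.198 = 13.19 rad/s².
(Equivalently α = (3g/(2L)) cos 41° = 13.19 rad/s².)

α ≈ 13.2 rad/s²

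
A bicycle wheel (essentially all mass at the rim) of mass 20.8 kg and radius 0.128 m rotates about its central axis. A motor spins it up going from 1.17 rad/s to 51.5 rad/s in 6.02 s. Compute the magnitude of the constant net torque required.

τ ≈ 2.85 N·m

I = MR² = (20.8)(0.128)² = 0.3408 kg·m².
α = Δω/Δt = (51.5 − 1.17)/6.02 = 8.360 rad/s².
τ = Iα = (0.3408)(8.360) = 2.849 N·m.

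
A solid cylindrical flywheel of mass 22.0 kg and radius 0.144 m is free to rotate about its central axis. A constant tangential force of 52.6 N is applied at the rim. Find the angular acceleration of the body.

I = ½MR² = (1/2)(22.0)(0.144)² = 0.2281 kg·m².
τ = F R = (52.6)(0.144) = 7.574 N·m.
From τ = Iα: α = 7.574/0.2281 = 33.21 rad/s².

α ≈ 33.2 rad/s²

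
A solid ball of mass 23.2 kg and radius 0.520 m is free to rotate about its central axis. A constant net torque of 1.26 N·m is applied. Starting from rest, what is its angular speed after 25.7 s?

ω ≈ 12.9 rad/s

I = (2/5)MR² = (2/5)(23.2)(0.520)² = 2.509 kg·m².
α = τ/I = 1.26/2.509 = 0.5021 rad/s².
ω = ω₀ + αt = 0 + (0.5021)(25.7) = 12.90 rad/s.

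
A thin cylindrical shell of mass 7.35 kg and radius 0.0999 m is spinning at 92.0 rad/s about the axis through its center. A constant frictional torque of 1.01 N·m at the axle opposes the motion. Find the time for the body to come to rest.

t ≈ 6.68 s

I = MR² = (7.35)(0.0999)² = 0.07335 kg·m².
The net torque has magnitude 1.01 N·m, opposing ω.
|α| = τ/I = 1.010/0.07335 = 13.77 rad/s² (deceleration).
0 = ω₀ − |α|t ⇒ t = ω₀/|α| = 92.0/13.77 = 6.682 s.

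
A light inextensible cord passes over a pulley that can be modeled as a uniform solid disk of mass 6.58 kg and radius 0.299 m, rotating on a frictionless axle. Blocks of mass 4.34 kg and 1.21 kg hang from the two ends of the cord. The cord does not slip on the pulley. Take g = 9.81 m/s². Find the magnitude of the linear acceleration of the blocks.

I = ½MR² = (1/2)(6.58)(0.299)² = 0.2941 kg·m².
Heavier block: m₁g − T₁ = m₁a. Lighter block: T₂ − m₂g = m₂a.
Pulley: (T₁ − T₂)R = Iα = I(a/R), so T₁ − T₂ = (I/R²)a = (1/2)M_p a = 3.290·a.
Adding the three: (m₁ − m₂)g = (m₁ + m₂ + 3.290)a, so a = (4.34 − 1.21)(9.81)/(4.34 + 1.21 + 3.290) = 3.473 m/s².

a ≈ 3.47 m/s²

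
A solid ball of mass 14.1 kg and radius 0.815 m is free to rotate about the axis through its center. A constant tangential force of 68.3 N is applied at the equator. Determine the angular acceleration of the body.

I = (2/5)MR² = (2/5)(14.1)(0.815)² = 3.746 kg·m².
τ = F R = (68.3)(0.815) = 55.66 N·m.
Newton's second law for rotation, τ = Iα, gives α = τ/I = 55.66/3.746 = 14.86 rad/s².

α ≈ 14.9 rad/s²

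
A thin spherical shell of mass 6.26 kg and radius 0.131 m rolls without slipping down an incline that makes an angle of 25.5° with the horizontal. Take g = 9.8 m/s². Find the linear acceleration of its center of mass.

Translation along the incline: Mg sinθ − f = Ma.
Rotation about the center: fR = Iα with I = (2/3)MR². No-slip gives a = αR, so f = (I/R²)a = (2/3)M a.
Substituting: Mg sinθ = (1 + 0.6667)Ma, so a = g sinθ/(1 + 0.6667) = (9.8) sin 25.5° / 1.667 = 2.531 m/s².

a ≈ 2.53 m/s²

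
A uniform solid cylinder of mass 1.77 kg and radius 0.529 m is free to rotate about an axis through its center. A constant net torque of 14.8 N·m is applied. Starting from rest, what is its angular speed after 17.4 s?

ω ≈ 1040 rad/s

I = ½MR² = (1/2)(1.77)(0.529)² = 0.2477 kg·m².
α = τ/I = 14.8/0.2477 = 59.76 rad/s².
ω = ω₀ + αt = 0 + (59.76)(17.4) = 1040 rad/s.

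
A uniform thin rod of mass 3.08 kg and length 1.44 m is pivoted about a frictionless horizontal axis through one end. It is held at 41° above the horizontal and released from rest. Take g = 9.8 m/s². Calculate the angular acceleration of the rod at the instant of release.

α ≈ 7.70 rad/s²

About the pivot, I = (1/3)ML² = (1/3)(3.08)(1.44)² = 2.129 kg·m².
The weight acts at the center, a distance L/2 = 0.7200 m from the pivot; τ = Mg(L/2) cos 41° = 16.40 N·m.
α = τ/I = 16.40/2.129 = 7.704 rad/s².
(Equivalently α = (3g/(2L)) cos 41° = 7.704 rad/s².)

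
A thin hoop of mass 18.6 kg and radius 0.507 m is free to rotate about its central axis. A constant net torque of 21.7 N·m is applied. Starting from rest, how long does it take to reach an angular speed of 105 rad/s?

I = MR² = (18.6)(0.507)² = 4.781 kg·m².
α = τ/I = 21.7/4.781 = 4.539 rad/s².
ω = αt ⇒ t = ω/α = 105/4.539 = 23.13 s.

t ≈ 23.1 s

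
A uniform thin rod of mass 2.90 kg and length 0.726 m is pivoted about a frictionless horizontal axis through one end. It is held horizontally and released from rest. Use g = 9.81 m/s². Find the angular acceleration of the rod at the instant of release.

α ≈ 20.3 rad/s²

About the pivot, I = (1/3)ML² = (1/3)(2.90)(0.726)² = 0.5095 kg·m².
The weight acts at the center, a distance L/2 = 0.3630 m from the pivot; τ = Mg(L/2) = 10.33 N·m.
α = τ/I = 10.33/0.5095 = 20.27 rad/s².
(Equivalently α = (3g/(2L)) = 20.27 rad/s².)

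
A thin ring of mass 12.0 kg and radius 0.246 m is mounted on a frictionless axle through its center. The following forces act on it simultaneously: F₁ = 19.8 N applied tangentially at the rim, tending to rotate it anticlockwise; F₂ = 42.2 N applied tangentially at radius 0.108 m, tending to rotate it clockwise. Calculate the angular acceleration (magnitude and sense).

α ≈ 0.431 rad/s², anticlockwise

I = MR² = (12.0)(0.246)² = 0.7262 kg·m².
Taking anticlockwise as positive: τ₁ = +(19.8)(0.246) = +4.871 N·m; τ₂ = −(42.2)(0.108) = −4.558 N·m.
Net torque τ = 0.3132 N·m.
α = τ/I = 0.3132/0.7262 = 0.4313 rad/s².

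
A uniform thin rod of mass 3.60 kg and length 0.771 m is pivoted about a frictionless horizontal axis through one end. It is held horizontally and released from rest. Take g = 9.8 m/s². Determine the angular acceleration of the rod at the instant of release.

About the pivot, I = (1/3)ML² = (1/3)(3.60)(0.771)² = 0.7133 kg·m².
The weight acts at the center, a distance L/2 = 0.3855 m from the pivot; τ = Mg(L/2) = 13.60 N·m.
α = τ/I = 13.60/0.7133 = 19.07 rad/s².

α ≈ 19.1 rad/s²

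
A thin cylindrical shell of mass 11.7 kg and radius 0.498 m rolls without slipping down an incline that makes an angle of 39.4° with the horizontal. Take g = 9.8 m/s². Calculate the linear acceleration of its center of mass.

a ≈ 3.11 m/s²

Translation along the incline: Mg sinθ − f = Ma.
Rotation about the center: fR = Iα with I = MR². No-slip gives a = αR, so f = (I/R²)a = M a.
Substituting: Mg sinθ = (1 + 1.000)Ma, so a = g sinθ/(1 + 1.000) = (9.8) sin 39.4° / 2.000 = 3.110 m/s².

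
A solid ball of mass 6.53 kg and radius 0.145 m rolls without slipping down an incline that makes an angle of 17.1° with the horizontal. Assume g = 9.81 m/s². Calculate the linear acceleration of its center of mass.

a ≈ 2.06 m/s²

Translation along the incline: Mg sinθ − f = Ma.
Rotation about the center: fR = Iα with I = (2/5)MR². No-slip gives a = αR, so f = (I/R²)a = (2/5)M a.
Substituting: Mg sinθ = (1 + 0.4000)Ma, so a = g sinθ/(1 + 0.4000) = (9.81) sin 17.1° / 1.400 = 2.060 m/s².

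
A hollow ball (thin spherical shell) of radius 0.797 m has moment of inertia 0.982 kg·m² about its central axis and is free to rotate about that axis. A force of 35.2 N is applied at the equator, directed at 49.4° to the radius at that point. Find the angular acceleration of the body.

α ≈ 21.7 rad/s²

Only the tangential component produces torque: τ = F R sinθ = (35.2)(0.797) sin 49.4° = 21.30 N·m.
From τ = Iα: α = 21.30/0.9820 = 21.69 rad/s².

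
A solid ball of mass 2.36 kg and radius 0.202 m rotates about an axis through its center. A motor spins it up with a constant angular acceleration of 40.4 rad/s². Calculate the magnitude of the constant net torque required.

I = (2/5)MR² = (2/5)(2.36)(0.202)² = 0.03852 kg·m².
τ = Iα = (0.03852)(40.40) = 1.556 N·m.

τ ≈ 1.56 N·m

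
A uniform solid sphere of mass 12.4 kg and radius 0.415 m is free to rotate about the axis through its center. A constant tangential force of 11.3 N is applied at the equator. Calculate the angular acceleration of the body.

α ≈ 5.49 rad/s²

I = (2/5)MR² = (2/5)(12.4)(0.415)² = 0.8542 kg·m².
τ = F R = (11.3)(0.415) = 4.689 N·m.
Newton's second law for rotation, τ = Iα, gives α = τ/I = 4.689/0.8542 = 5.490 rad/s².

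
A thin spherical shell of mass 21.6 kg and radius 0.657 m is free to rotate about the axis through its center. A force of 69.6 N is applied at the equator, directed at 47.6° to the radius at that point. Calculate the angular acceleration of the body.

I = (2/3)MR² = (2/3)(21.6)(0.657)² = 6.216 kg·m².
Only the tangential component produces torque: τ = F R sinθ = (69.6)(0.657) sin 47.6° = 33.77 N·m.
Newton's second law for rotation, τ = Iα, gives α = τ/I = 33.77/6.216 = 5.433 rad/s².

α ≈ 5.43 rad/s²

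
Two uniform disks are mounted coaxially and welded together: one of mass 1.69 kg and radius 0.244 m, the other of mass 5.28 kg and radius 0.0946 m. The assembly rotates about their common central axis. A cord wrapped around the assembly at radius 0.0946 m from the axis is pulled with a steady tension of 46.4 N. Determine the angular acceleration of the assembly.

I = ½M₁R₁² + ½M₂R₂² = ½(1.69)(0.244)² + ½(5.28)(0.0946)² = 0.07393 kg·m².
τ = F r = (46.4)(0.0946) = 4.389 N·m.
α = τ/I = 4.389/0.07393 = 59.37 rad/s².

α ≈ 59.4 rad/s²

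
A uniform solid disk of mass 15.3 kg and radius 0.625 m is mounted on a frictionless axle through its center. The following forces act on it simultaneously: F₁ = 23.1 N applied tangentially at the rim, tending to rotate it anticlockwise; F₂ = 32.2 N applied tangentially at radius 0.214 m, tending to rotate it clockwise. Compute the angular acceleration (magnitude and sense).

I = ½MR² = (1/2)(15.3)(0.625)² = 2.988 kg·m².
Taking anticlockwise as positive: τ₁ = +(23.1)(0.625) = +14.44 N·m; τ₂ = −(32.2)(0.214) = −6.891 N·m.
Net torque τ = 7.547 N·m.
α = τ/I = 7.547/2.988 = 2.525 rad/s².

α ≈ 2.53 rad/s², anticlockwise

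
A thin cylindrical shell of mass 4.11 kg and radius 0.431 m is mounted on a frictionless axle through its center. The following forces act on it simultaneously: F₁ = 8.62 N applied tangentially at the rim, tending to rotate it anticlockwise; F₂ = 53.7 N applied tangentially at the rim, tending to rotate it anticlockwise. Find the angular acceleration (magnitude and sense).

α ≈ 35.2 rad/s², anticlockwise

I = MR² = (4.11)(0.431)² = 0.7635 kg·m².
Taking anticlockwise as positive: τ₁ = +(8.62)(0.431) = +3.715 N·m; τ₂ = +(53.7)(0.431) = +23.14 N·m.
Net torque τ = 26.86 N·m.
α = τ/I = 26.86/0.7635 = 35.18 rad/s².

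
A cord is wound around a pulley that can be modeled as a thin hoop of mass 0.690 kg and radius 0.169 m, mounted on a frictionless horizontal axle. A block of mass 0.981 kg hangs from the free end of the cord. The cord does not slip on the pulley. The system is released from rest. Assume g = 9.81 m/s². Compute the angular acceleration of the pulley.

α ≈ 34.1 rad/s²

I = MR² = (0.690)(0.169)² = 0.01971 kg·m².
Block: mg − T = ma. Pulley: TR = Iα. No-slip: a = αR, so T = (I/R²)a = 0.6900·a.
Then mg = (m + 0.6900)a, so a = (0.981)(9.81)/(0.981 + 0.6900) = 5.759 m/s².
α = a/R = 5.759/0.169 = 34.08 rad/s².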